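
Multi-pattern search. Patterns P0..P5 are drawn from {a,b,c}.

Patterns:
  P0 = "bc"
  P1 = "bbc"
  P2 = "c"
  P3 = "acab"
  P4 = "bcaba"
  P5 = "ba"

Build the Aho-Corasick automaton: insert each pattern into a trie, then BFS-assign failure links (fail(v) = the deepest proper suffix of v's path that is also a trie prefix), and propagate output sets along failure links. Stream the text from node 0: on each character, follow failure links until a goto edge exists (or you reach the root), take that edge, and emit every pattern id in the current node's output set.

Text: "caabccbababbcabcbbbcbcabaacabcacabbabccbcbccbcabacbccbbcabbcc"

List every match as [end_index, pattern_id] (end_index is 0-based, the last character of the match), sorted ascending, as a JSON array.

Construct AC machine:
Trie nodes:
  0='ε' goto a→6 b→1 c→5
  1='b' goto a→13 b→3 c→2
  2='bc' goto a→10  [P0 ends]
  3='bb' goto c→4
  4='bbc' goto ·  [P1 ends]
  5='c' goto ·  [P2 ends]
  6='a' goto c→7
  7='ac' goto a→8
  8='aca' goto b→9
  9='acab' goto ·  [P3 ends]
  10='bca' goto b→11
  11='bcab' goto a→12
  12='bcaba' goto ·  [P4 ends]
  13='ba' goto ·  [P5 ends]

Failure links (BFS by depth):
  n1('b'): parent n0 fail=0; on 'b' 0 → fail=0;  out ∅∪∅=∅
  n5('c'): parent n0 fail=0; on 'c' 0 → fail=0;  out {2}∪∅={2}
  n6('a'): parent n0 fail=0; on 'a' 0 → fail=0;  out ∅∪∅=∅
  n2('bc'): parent n1 fail=0; on 'c' 0 → fail=5;  out {0}∪{2}={0,2}
  n3('bb'): parent n1 fail=0; on 'b' 0 → fail=1;  out ∅∪∅=∅
  n7('ac'): parent n6 fail=0; on 'c' 0 → fail=5;  out ∅∪{2}={2}
  n13('ba'): parent n1 fail=0; on 'a' 0 → fail=6;  out {5}∪∅={5}
  n4('bbc'): parent n3 fail=1; on 'c' 1 → fail=2;  out {1}∪{0,2}={0,1,2}
  n8('aca'): parent n7 fail=5; on 'a' 5→0 → fail=6;  out ∅∪∅=∅
  n10('bca'): parent n2 fail=5; on 'a' 5→0 → fail=6;  out ∅∪∅=∅
  n9('acab'): parent n8 fail=6; on 'b' 6→0 → fail=1;  out {3}∪∅={3}
  n11('bcab'): parent n10 fail=6; on 'b' 6→0 → fail=1;  out ∅∪∅=∅
  n12('bcaba'): parent n11 fail=1; on 'a' 1 → fail=13;  out {4}∪{5}={4,5}

Run:
i=0 'c': node 0→5  → match P2@[0:0]
i=1 'a': node 5→6 (via fail)
i=2 'a': node 6→6 (via fail)
i=3 'b': node 6→1 (via fail)
i=4 'c': node 1→2  → match P0@[3:4],P2@[4:4]
i=5 'c': node 2→5 (via fail)  → match P2@[5:5]
i=6 'b': node 5→1 (via fail)
i=7 'a': node 1→13  → match P5@[6:7]
i=8 'b': node 13→1 (via fail)
i=9 'a': node 1→13  → match P5@[8:9]
i=10 'b': node 13→1 (via fail)
i=11 'b': node 1→3
i=12 'c': node 3→4  → match P0@[11:12],P1@[10:12],P2@[12:12]
i=13 'a': node 4→10 (via fail)
i=14 'b': node 10→11
i=15 'c': node 11→2 (via fail)  → match P0@[14:15],P2@[15:15]
i=16 'b': node 2→1 (via fail)
i=17 'b': node 1→3
i=18 'b': node 3→3 (via fail)
i=19 'c': node 3→4  → match P0@[18:19],P1@[17:19],P2@[19:19]
i=20 'b': node 4→1 (via fail)
i=21 'c': node 1→2  → match P0@[20:21],P2@[21:21]
i=22 'a': node 2→10
i=23 'b': node 10→11
i=24 'a': node 11→12  → match P4@[20:24],P5@[23:24]
i=25 'a': node 12→6 (via fail)
i=26 'c': node 6→7  → match P2@[26:26]
i=27 'a': node 7→8
i=28 'b': node 8→9  → match P3@[25:28]
i=29 'c': node 9→2 (via fail)  → match P0@[28:29],P2@[29:29]
i=30 'a': node 2→10
i=31 'c': node 10→7 (via fail)  → match P2@[31:31]
i=32 'a': node 7→8
i=33 'b': node 8→9  → match P3@[30:33]
i=34 'b': node 9→3 (via fail)
i=35 'a': node 3→13 (via fail)  → match P5@[34:35]
i=36 'b': node 13→1 (via fail)
i=37 'c': node 1→2  → match P0@[36:37],P2@[37:37]
i=38 'c': node 2→5 (via fail)  → match P2@[38:38]
i=39 'b': node 5→1 (via fail)
i=40 'c': node 1→2  → match P0@[39:40],P2@[40:40]
i=41 'b': node 2→1 (via fail)
i=42 'c': node 1→2  → match P0@[41:42],P2@[42:42]
i=43 'c': node 2→5 (via fail)  → match P2@[43:43]
i=44 'b': node 5→1 (via fail)
i=45 'c': node 1→2  → match P0@[44:45],P2@[45:45]
i=46 'a': node 2→10
i=47 'b': node 10→11
i=48 'a': node 11→12  → match P4@[44:48],P5@[47:48]
i=49 'c': node 12→7 (via fail)  → match P2@[49:49]
i=50 'b': node 7→1 (via fail)
i=51 'c': node 1→2  → match P0@[50:51],P2@[51:51]
i=52 'c': node 2→5 (via fail)  → match P2@[52:52]
i=53 'b': node 5→1 (via fail)
i=54 'b': node 1→3
i=55 'c': node 3→4  → match P0@[54:55],P1@[53:55],P2@[55:55]
i=56 'a': node 4→10 (via fail)
i=57 'b': node 10→11
i=58 'b': node 11→3 (via fail)
i=59 'c': node 3→4  → match P0@[58:59],P1@[57:59],P2@[59:59]
i=60 'c': node 4→5 (via fail)  → match P2@[60:60]

Result: [[0,2],[4,0],[4,2],[5,2],[7,5],[9,5],[12,0],[12,1],[12,2],[15,0],[15,2],[19,0],[19,1],[19,2],[21,0],[21,2],[24,4],[24,5],[26,2],[28,3],[29,0],[29,2],[31,2],[33,3],[35,5],[37,0],[37,2],[38,2],[40,0],[40,2],[42,0],[42,2],[43,2],[45,0],[45,2],[48,4],[48,5],[49,2],[51,0],[51,2],[52,2],[55,0],[55,1],[55,2],[59,0],[59,1],[59,2],[60,2]]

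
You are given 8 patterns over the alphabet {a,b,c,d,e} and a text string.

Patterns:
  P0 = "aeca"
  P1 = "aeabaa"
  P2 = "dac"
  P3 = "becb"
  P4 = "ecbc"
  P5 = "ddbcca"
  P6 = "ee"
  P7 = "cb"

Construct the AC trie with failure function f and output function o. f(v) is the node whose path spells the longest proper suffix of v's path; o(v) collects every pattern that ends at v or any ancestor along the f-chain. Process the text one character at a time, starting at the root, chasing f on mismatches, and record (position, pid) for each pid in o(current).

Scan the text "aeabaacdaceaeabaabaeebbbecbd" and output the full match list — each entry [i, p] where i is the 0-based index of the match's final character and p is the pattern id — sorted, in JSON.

Build automaton:
Trie nodes:
  0='ε' goto a→1 b→12 c→26 d→9 e→16
  1='a' goto e→2
  2='ae' goto a→5 c→3
  3='aec' goto a→4
  4='aeca' goto ·  [P0 ends]
  5='aea' goto b→6
  6='aeab' goto a→7
  7='aeaba' goto a→8
  8='aeabaa' goto ·  [P1 ends]
  9='d' goto a→10 d→20
  10='da' goto c→11
  11='dac' goto ·  [P2 ends]
  12='b' goto e→13
  13='be' goto c→14
  14='bec' goto b→15
  15='becb' goto ·  [P3 ends]
  16='e' goto c→17 e→25
  17='ec' goto b→18
  18='ecb' goto c→19
  19='ecbc' goto ·  [P4 ends]
  20='dd' goto b→21
  21='ddb' goto c→22
  22='ddbc' goto c→23
  23='ddbcc' goto a→24
  24='ddbcca' goto ·  [P5 ends]
  25='ee' goto ·  [P6 ends]
  26='c' goto b→27
  27='cb' goto ·  [P7 ends]

Failure links (BFS by depth):
  n1('a'): parent n0 fail=0; on 'a' 0 → fail=0;  out ∅∪∅=∅
  n9('d'): parent n0 fail=0; on 'd' 0 → fail=0;  out ∅∪∅=∅
  n12('b'): parent n0 fail=0; on 'b' 0 → fail=0;  out ∅∪∅=∅
  n16('e'): parent n0 fail=0; on 'e' 0 → fail=0;  out ∅∪∅=∅
  n26('c'): parent n0 fail=0; on 'c' 0 → fail=0;  out ∅∪∅=∅
  n2('ae'): parent n1 fail=0; on 'e' 0 → fail=16;  out ∅∪∅=∅
  n10('da'): parent n9 fail=0; on 'a' 0 → fail=1;  out ∅∪∅=∅
  n13('be'): parent n12 fail=0; on 'e' 0 → fail=16;  out ∅∪∅=∅
  n17('ec'): parent n16 fail=0; on 'c' 0 → fail=26;  out ∅∪∅=∅
  n20('dd'): parent n9 fail=0; on 'd' 0 → fail=9;  out ∅∪∅=∅
  n25('ee'): parent n16 fail=0; on 'e' 0 → fail=16;  out {6}∪∅={6}
  n27('cb'): parent n26 fail=0; on 'b' 0 → fail=12;  out {7}∪∅={7}
  n3('aec'): parent n2 fail=16; on 'c' 16 → fail=17;  out ∅∪∅=∅
  n5('aea'): parent n2 fail=16; on 'a' 16→0 → fail=1;  out ∅∪∅=∅
  n11('dac'): parent n10 fail=1; on 'c' 1→0 → fail=26;  out {2}∪∅={2}
  n14('bec'): parent n13 fail=16; on 'c' 16 → fail=17;  out ∅∪∅=∅
  n18('ecb'): parent n17 fail=26; on 'b' 26 → fail=27;  out ∅∪{7}={7}
  n21('ddb'): parent n20 fail=9; on 'b' 9→0 → fail=12;  out ∅∪∅=∅
  n4('aeca'): parent n3 fail=17; on 'a' 17→26→0 → fail=1;  out {0}∪∅={0}
  n6('aeab'): parent n5 fail=1; on 'b' 1→0 → fail=12;  out ∅∪∅=∅
  n15('becb'): parent n14 fail=17; on 'b' 17 → fail=18;  out {3}∪{7}={3,7}
  n19('ecbc'): parent n18 fail=27; on 'c' 27→12→0 → fail=26;  out {4}∪∅={4}
  n22('ddbc'): parent n21 fail=12; on 'c' 12→0 → fail=26;  out ∅∪∅=∅
  n7('aeaba'): parent n6 fail=12; on 'a' 12→0 → fail=1;  out ∅∪∅=∅
  n23('ddbcc'): parent n22 fail=26; on 'c' 26→0 → fail=26;  out ∅∪∅=∅
  n8('aeabaa'): parent n7 fail=1; on 'a' 1→0 → fail=1;  out {1}∪∅={1}
  n24('ddbcca'): parent n23 fail=26; on 'a' 26→0 → fail=1;  out {5}∪∅={5}

Scan:
i=0 'a': node 0→1
i=1 'e': node 1→2
i=2 'a': node 2→5
i=3 'b': node 5→6
i=4 'a': node 6→7
i=5 'a': node 7→8  ** P1@[0:5]
i=6 'c': node 8→26 ·f
i=7 'd': node 26→9 ·f
i=8 'a': node 9→10
i=9 'c': node 10→11  ** P2@[7:9]
i=10 'e': node 11→16 ·f
i=11 'a': node 16→1 ·f
i=12 'e': node 1→2
i=13 'a': node 2→5
i=14 'b': node 5→6
i=15 'a': node 6→7
i=16 'a': node 7→8  ** P1@[11:16]
i=17 'b': node 8→12 ·f
i=18 'a': node 12→1 ·f
i=19 'e': node 1→2
i=20 'e': node 2→25 ·f  ** P6@[19:20]
i=21 'b': node 25→12 ·f
i=22 'b': node 12→12 ·f
i=23 'b': node 12→12 ·f
i=24 'e': node 12→13
i=25 'c': node 13→14
i=26 'b': node 14→15  ** P3@[23:26],P7@[25:26]
i=27 'd': node 15→9 ·f

Matches: [[5,1],[9,2],[16,1],[20,6],[26,3],[26,7]]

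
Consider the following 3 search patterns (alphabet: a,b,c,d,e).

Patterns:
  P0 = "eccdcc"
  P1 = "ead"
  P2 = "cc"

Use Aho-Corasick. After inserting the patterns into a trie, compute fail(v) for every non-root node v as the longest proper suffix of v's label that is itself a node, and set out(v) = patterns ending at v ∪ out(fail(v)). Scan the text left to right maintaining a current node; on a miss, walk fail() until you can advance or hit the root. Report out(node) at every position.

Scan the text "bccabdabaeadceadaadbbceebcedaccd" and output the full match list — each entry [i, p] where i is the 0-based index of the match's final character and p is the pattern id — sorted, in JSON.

Build:
Trie (insert patterns):
  n0 'ε': c→9 e→1
  n1 'e': a→7 c→2
  n2 'ec': c→3
  n3 'ecc': d→4
  n4 'eccd': c→5
  n5 'eccdc': c→6
  n6 'eccdcc': ·  [P0 ends]
  n7 'ea': d→8
  n8 'ead': ·  [P1 ends]
  n9 'c': c→10
  n10 'cc': ·  [P2 ends]

Failure links (BFS by depth):
  fail(1) 'e': from fail(0)=0 chase 'e': 0 ⇒ 0;  out=∅∪out(0)=∅
  fail(9) 'c': from fail(0)=0 chase 'c': 0 ⇒ 0;  out=∅∪out(0)=∅
  fail(2) 'ec': from fail(1)=0 chase 'c': 0 ⇒ 9;  out=∅∪out(9)=∅
  fail(7) 'ea': from fail(1)=0 chase 'a': 0 ⇒ 0;  out=∅∪out(0)=∅
  fail(10) 'cc': from fail(9)=0 chase 'c': 0 ⇒ 9;  out={2}∪out(9)={2}
  fail(3) 'ecc': from fail(2)=9 chase 'c': 9 ⇒ 10;  out=∅∪out(10)={2}
  fail(8) 'ead': from fail(7)=0 chase 'd': 0 ⇒ 0;  out={1}∪out(0)={1}
  fail(4) 'eccd': from fail(3)=10 chase 'd': 10→9→0 ⇒ 0;  out=∅∪out(0)=∅
  fail(5) 'eccdc': from fail(4)=0 chase 'c': 0 ⇒ 9;  out=∅∪out(9)=∅
  fail(6) 'eccdcc': from fail(5)=9 chase 'c': 9 ⇒ 10;  out={0}∪out(10)={0,2}

Run:
pos 0 'b': at 0
pos 1 'c': at 9
pos 2 'c': at 10  → match P2@[1:2]
pos 3 'a': at 0 ·f
pos 4 'b': at 0
pos 5 'd': at 0
pos 6 'a': at 0
pos 7 'b': at 0
pos 8 'a': at 0
pos 9 'e': at 1
pos 10 'a': at 7
pos 11 'd': at 8  → match P1@[9:11]
pos 12 'c': at 9 ·f
pos 13 'e': at 1 ·f
pos 14 'a': at 7
pos 15 'd': at 8  → match P1@[13:15]
pos 16 'a': at 0 ·f
pos 17 'a': at 0
pos 18 'd': at 0
pos 19 'b': at 0
pos 20 'b': at 0
pos 21 'c': at 9
pos 22 'e': at 1 ·f
pos 23 'e': at 1 ·f
pos 24 'b': at 0 ·f
pos 25 'c': at 9
pos 26 'e': at 1 ·f
pos 27 'd': at 0 ·f
pos 28 'a': at 0
pos 29 'c': at 9
pos 30 'c': at 10  → match P2@[29:30]
pos 31 'd': at 0 ·f

All matches (sorted): [[2,2],[11,1],[15,1],[30,2]]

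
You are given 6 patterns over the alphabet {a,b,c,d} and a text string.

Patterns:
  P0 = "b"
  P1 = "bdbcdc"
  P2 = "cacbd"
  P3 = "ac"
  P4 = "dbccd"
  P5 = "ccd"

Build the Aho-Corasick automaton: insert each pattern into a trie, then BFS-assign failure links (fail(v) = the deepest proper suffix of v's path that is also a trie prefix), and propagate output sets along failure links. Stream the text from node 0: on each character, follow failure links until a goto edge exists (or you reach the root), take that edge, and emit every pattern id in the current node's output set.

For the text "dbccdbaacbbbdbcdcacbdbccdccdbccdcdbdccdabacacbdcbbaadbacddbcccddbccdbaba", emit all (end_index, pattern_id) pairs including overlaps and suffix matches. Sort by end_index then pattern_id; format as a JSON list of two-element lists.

Build:
Trie nodes:
  n0 'ε': a→12 b→1 c→7 d→14
  n1 'b': d→2  [P0 ends]
  n2 'bd': b→3
  n3 'bdb': c→4
  n4 'bdbc': d→5
  n5 'bdbcd': c→6
  n6 'bdbcdc': ·  [P1 ends]
  n7 'c': a→8 c→19
  n8 'ca': c→9
  n9 'cac': b→10
  n10 'cacb': d→11
  n11 'cacbd': ·  [P2 ends]
  n12 'a': c→13
  n13 'ac': ·  [P3 ends]
  n14 'd': b→15
  n15 'db': c→16
  n16 'dbc': c→17
  n17 'dbcc': d→18
  n18 'dbccd': ·  [P4 ends]
  n19 'cc': d→20
  n20 'ccd': ·  [P5 ends]

Failure links (BFS by depth):
  fail(1) 'b': from fail(0)=0 chase 'b': 0 ⇒ 0;  out={0}∪out(0)={0}
  fail(7) 'c': from fail(0)=0 chase 'c': 0 ⇒ 0;  out=∅∪out(0)=∅
  fail(12) 'a': from fail(0)=0 chase 'a': 0 ⇒ 0;  out=∅∪out(0)=∅
  fail(14) 'd': from fail(0)=0 chase 'd': 0 ⇒ 0;  out=∅∪out(0)=∅
  fail(2) 'bd': from fail(1)=0 chase 'd': 0 ⇒ 14;  out=∅∪out(14)=∅
  fail(8) 'ca': from fail(7)=0 chase 'a': 0 ⇒ 12;  out=∅∪out(12)=∅
  fail(13) 'ac': from fail(12)=0 chase 'c': 0 ⇒ 7;  out={3}∪out(7)={3}
  fail(15) 'db': from fail(14)=0 chase 'b': 0 ⇒ 1;  out=∅∪out(1)={0}
  fail(19) 'cc': from fail(7)=0 chase 'c': 0 ⇒ 7;  out=∅∪out(7)=∅
  fail(3) 'bdb': from fail(2)=14 chase 'b': 14 ⇒ 15;  out=∅∪out(15)={0}
  fail(9) 'cac': from fail(8)=12 chase 'c': 12 ⇒ 13;  out=∅∪out(13)={3}
  fail(16) 'dbc': from fail(15)=1 chase 'c': 1→0 ⇒ 7;  out=∅∪out(7)=∅
  fail(20) 'ccd': from fail(19)=7 chase 'd': 7→0 ⇒ 14;  out={5}∪out(14)={5}
  fail(4) 'bdbc': from fail(3)=15 chase 'c': 15 ⇒ 16;  out=∅∪out(16)=∅
  fail(10) 'cacb': from fail(9)=13 chase 'b': 13→7→0 ⇒ 1;  out=∅∪out(1)={0}
  fail(17) 'dbcc': from fail(16)=7 chase 'c': 7 ⇒ 19;  out=∅∪out(19)=∅
  fail(5) 'bdbcd': from fail(4)=16 chase 'd': 16→7→0 ⇒ 14;  out=∅∪out(14)=∅
  fail(11) 'cacbd': from fail(10)=1 chase 'd': 1 ⇒ 2;  out={2}∪out(2)={2}
  fail(18) 'dbccd': from fail(17)=19 chase 'd': 19 ⇒ 20;  out={4}∪out(20)={4,5}
  fail(6) 'bdbcdc': from fail(5)=14 chase 'c': 14→0 ⇒ 7;  out={1}∪out(7)={1}

Run:
[0] read 'd'  n0⇒n14
[1] read 'b'  n14⇒n15  → match P0@[1:1]
[2] read 'c'  n15⇒n16
[3] read 'c'  n16⇒n17
[4] read 'd'  n17⇒n18  → match P4@[0:4],P5@[2:4]
[5] read 'b'  n18⇒n15 (via fail)  → match P0@[5:5]
[6] read 'a'  n15⇒n12 (via fail)
[7] read 'a'  n12⇒n12 (via fail)
[8] read 'c'  n12⇒n13  → match P3@[7:8]
[9] read 'b'  n13⇒n1 (via fail)  → match P0@[9:9]
[10] read 'b'  n1⇒n1 (via fail)  → match P0@[10:10]
[11] read 'b'  n1⇒n1 (via fail)  → match P0@[11:11]
[12] read 'd'  n1⇒n2
[13] read 'b'  n2⇒n3  → match P0@[13:13]
[14] read 'c'  n3⇒n4
[15] read 'd'  n4⇒n5
[16] read 'c'  n5⇒n6  → match P1@[11:16]
[17] read 'a'  n6⇒n8 (via fail)
[18] read 'c'  n8⇒n9  → match P3@[17:18]
[19] read 'b'  n9⇒n10  → match P0@[19:19]
[20] read 'd'  n10⇒n11  → match P2@[16:20]
[21] read 'b'  n11⇒n3 (via fail)  → match P0@[21:21]
[22] read 'c'  n3⇒n4
[23] read 'c'  n4⇒n17 (via fail)
[24] read 'd'  n17⇒n18  → match P4@[20:24],P5@[22:24]
[25] read 'c'  n18⇒n7 (via fail)
[26] read 'c'  n7⇒n19
[27] read 'd'  n19⇒n20  → match P5@[25:27]
[28] read 'b'  n20⇒n15 (via fail)  → match P0@[28:28]
[29] read 'c'  n15⇒n16
[30] read 'c'  n16⇒n17
[31] read 'd'  n17⇒n18  → match P4@[27:31],P5@[29:31]
[32] read 'c'  n18⇒n7 (via fail)
[33] read 'd'  n7⇒n14 (via fail)
[34] read 'b'  n14⇒n15  → match P0@[34:34]
[35] read 'd'  n15⇒n2 (via fail)
[36] read 'c'  n2⇒n7 (via fail)
[37] read 'c'  n7⇒n19
[38] read 'd'  n19⇒n20  → match P5@[36:38]
[39] read 'a'  n20⇒n12 (via fail)
[40] read 'b'  n12⇒n1 (via fail)  → match P0@[40:40]
[41] read 'a'  n1⇒n12 (via fail)
[42] read 'c'  n12⇒n13  → match P3@[41:42]
[43] read 'a'  n13⇒n8 (via fail)
[44] read 'c'  n8⇒n9  → match P3@[43:44]
[45] read 'b'  n9⇒n10  → match P0@[45:45]
[46] read 'd'  n10⇒n11  → match P2@[42:46]
[47] read 'c'  n11⇒n7 (via fail)
[48] read 'b'  n7⇒n1 (via fail)  → match P0@[48:48]
[49] read 'b'  n1⇒n1 (via fail)  → match P0@[49:49]
[50] read 'a'  n1⇒n12 (via fail)
[51] read 'a'  n12⇒n12 (via fail)
[52] read 'd'  n12⇒n14 (via fail)
[53] read 'b'  n14⇒n15  → match P0@[53:53]
[54] read 'a'  n15⇒n12 (via fail)
[55] read 'c'  n12⇒n13  → match P3@[54:55]
[56] read 'd'  n13⇒n14 (via fail)
[57] read 'd'  n14⇒n14 (via fail)
[58] read 'b'  n14⇒n15  → match P0@[58:58]
[59] read 'c'  n15⇒n16
[60] read 'c'  n16⇒n17
[61] read 'c'  n17⇒n19 (via fail)
[62] read 'd'  n19⇒n20  → match P5@[60:62]
[63] read 'd'  n20⇒n14 (via fail)
[64] read 'b'  n14⇒n15  → match P0@[64:64]
[65] read 'c'  n15⇒n16
[66] read 'c'  n16⇒n17
[67] read 'd'  n17⇒n18  → match P4@[63:67],P5@[65:67]
[68] read 'b'  n18⇒n15 (via fail)  → match P0@[68:68]
[69] read 'a'  n15⇒n12 (via fail)
[70] read 'b'  n12⇒n1 (via fail)  → match P0@[70:70]
[71] read 'a'  n1⇒n12 (via fail)

Result: [[1,0],[4,4],[4,5],[5,0],[8,3],[9,0],[10,0],[11,0],[13,0],[16,1],[18,3],[19,0],[20,2],[21,0],[24,4],[24,5],[27,5],[28,0],[31,4],[31,5],[34,0],[38,5],[40,0],[42,3],[44,3],[45,0],[46,2],[48,0],[49,0],[53,0],[55,3],[58,0],[62,5],[64,0],[67,4],[67,5],[68,0],[70,0]]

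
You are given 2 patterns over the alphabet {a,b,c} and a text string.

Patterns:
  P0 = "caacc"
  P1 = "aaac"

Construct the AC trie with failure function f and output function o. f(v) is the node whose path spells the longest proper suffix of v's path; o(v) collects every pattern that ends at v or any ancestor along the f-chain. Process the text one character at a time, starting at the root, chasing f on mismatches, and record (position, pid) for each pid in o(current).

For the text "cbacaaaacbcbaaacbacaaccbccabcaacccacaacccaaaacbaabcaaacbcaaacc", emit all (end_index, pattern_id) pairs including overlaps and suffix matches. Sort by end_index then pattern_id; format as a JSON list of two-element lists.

Construct AC machine:
Trie (insert patterns):
  n0 'ε': a→6 c→1
  n1 'c': a→2
  n2 'ca': a→3
  n3 'caa': c→4
  n4 'caac': c→5
  n5 'caacc': ·  ←P0
  n6 'a': a→7
  n7 'aa': a→8
  n8 'aaa': c→9
  n9 'aaac': ·  ←P1

BFS fail/out derivation:
  fail(1) 'c': from fail(0)=0 chase 'c': 0 ⇒ 0;  out=∅∪out(0)=∅
  fail(6) 'a': from fail(0)=0 chase 'a': 0 ⇒ 0;  out=∅∪out(0)=∅
  fail(2) 'ca': from fail(1)=0 chase 'a': 0 ⇒ 6;  out=∅∪out(6)=∅
  fail(7) 'aa': from fail(6)=0 chase 'a': 0 ⇒ 6;  out=∅∪out(6)=∅
  fail(3) 'caa': from fail(2)=6 chase 'a': 6 ⇒ 7;  out=∅∪out(7)=∅
  fail(8) 'aaa': from fail(7)=6 chase 'a': 6 ⇒ 7;  out=∅∪out(7)=∅
  fail(4) 'caac': from fail(3)=7 chase 'c': 7→6→0 ⇒ 1;  out=∅∪out(1)=∅
  fail(9) 'aaac': from fail(8)=7 chase 'c': 7→6→0 ⇒ 1;  out={1}∪out(1)={1}
  fail(5) 'caacc': from fail(4)=1 chase 'c': 1→0 ⇒ 1;  out={0}∪out(1)={0}

Run:
i=0 'c': node 0→1
i=1 'b': node 1→0 (via fail)
i=2 'a': node 0→6
i=3 'c': node 6→1 (via fail)
i=4 'a': node 1→2
i=5 'a': node 2→3
i=6 'a': node 3→8 (via fail)
i=7 'a': node 8→8 (via fail)
i=8 'c': node 8→9  ** P1@[5:8]
i=9 'b': node 9→0 (via fail)
i=10 'c': node 0→1
i=11 'b': node 1→0 (via fail)
i=12 'a': node 0→6
i=13 'a': node 6→7
i=14 'a': node 7→8
i=15 'c': node 8→9  ** P1@[12:15]
i=16 'b': node 9→0 (via fail)
i=17 'a': node 0→6
i=18 'c': node 6→1 (via fail)
i=19 'a': node 1→2
i=20 'a': node 2→3
i=21 'c': node 3→4
i=22 'c': node 4→5  ** P0@[18:22]
i=23 'b': node 5→0 (via fail)
i=24 'c': node 0→1
i=25 'c': node 1→1 (via fail)
i=26 'a': node 1→2
i=27 'b': node 2→0 (via fail)
i=28 'c': node 0→1
i=29 'a': node 1→2
i=30 'a': node 2→3
i=31 'c': node 3→4
i=32 'c': node 4→5  ** P0@[28:32]
i=33 'c': node 5→1 (via fail)
i=34 'a': node 1→2
i=35 'c': node 2→1 (via fail)
i=36 'a': node 1→2
i=37 'a': node 2→3
i=38 'c': node 3→4
i=39 'c': node 4→5  ** P0@[35:39]
i=40 'c': node 5→1 (via fail)
i=41 'a': node 1→2
i=42 'a': node 2→3
i=43 'a': node 3→8 (via fail)
i=44 'a': node 8→8 (via fail)
i=45 'c': node 8→9  ** P1@[42:45]
i=46 'b': node 9→0 (via fail)
i=47 'a': node 0→6
i=48 'a': node 6→7
i=49 'b': node 7→0 (via fail)
i=50 'c': node 0→1
i=51 'a': node 1→2
i=52 'a': node 2→3
i=53 'a': node 3→8 (via fail)
i=54 'c': node 8→9  ** P1@[51:54]
i=55 'b': node 9→0 (via fail)
i=56 'c': node 0→1
i=57 'a': node 1→2
i=58 'a': node 2→3
i=59 'a': node 3→8 (via fail)
i=60 'c': node 8→9  ** P1@[57:60]
i=61 'c': node 9→1 (via fail)

All matches (sorted): [[8,1],[15,1],[22,0],[32,0],[39,0],[45,1],[54,1],[60,1]]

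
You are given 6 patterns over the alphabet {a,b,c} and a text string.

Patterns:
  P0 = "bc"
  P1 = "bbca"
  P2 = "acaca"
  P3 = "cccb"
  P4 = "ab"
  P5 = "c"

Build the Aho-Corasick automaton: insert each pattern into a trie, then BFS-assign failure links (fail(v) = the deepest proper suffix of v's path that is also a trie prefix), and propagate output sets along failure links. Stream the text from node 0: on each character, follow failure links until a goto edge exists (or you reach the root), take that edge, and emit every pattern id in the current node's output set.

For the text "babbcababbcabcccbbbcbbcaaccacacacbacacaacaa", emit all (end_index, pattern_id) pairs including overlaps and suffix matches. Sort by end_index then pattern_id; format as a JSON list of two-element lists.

Build:
Trie (insert patterns):
  0='ε' goto a→6 b→1 c→11
  1='b' goto b→3 c→2
  2='bc' goto ·  [P0 ends]
  3='bb' goto c→4
  4='bbc' goto a→5
  5='bbca' goto ·  [P1 ends]
  6='a' goto b→15 c→7
  7='ac' goto a→8
  8='aca' goto c→9
  9='acac' goto a→10
  10='acaca' goto ·  [P2 ends]
  11='c' goto c→12  [P5 ends]
  12='cc' goto c→13
  13='ccc' goto b→14
  14='cccb' goto ·  [P3 ends]
  15='ab' goto ·  [P4 ends]

BFS fail/out derivation:
  fail(1) 'b': from fail(0)=0 chase 'b': 0 ⇒ 0;  out=∅∪out(0)=∅
  fail(6) 'a': from fail(0)=0 chase 'a': 0 ⇒ 0;  out=∅∪out(0)=∅
  fail(11) 'c': from fail(0)=0 chase 'c': 0 ⇒ 0;  out={5}∪out(0)={5}
  fail(2) 'bc': from fail(1)=0 chase 'c': 0 ⇒ 11;  out={0}∪out(11)={0,5}
  fail(3) 'bb': from fail(1)=0 chase 'b': 0 ⇒ 1;  out=∅∪out(1)=∅
  fail(7) 'ac': from fail(6)=0 chase 'c': 0 ⇒ 11;  out=∅∪out(11)={5}
  fail(12) 'cc': from fail(11)=0 chase 'c': 0 ⇒ 11;  out=∅∪out(11)={5}
  fail(15) 'ab': from fail(6)=0 chase 'b': 0 ⇒ 1;  out={4}∪out(1)={4}
  fail(4) 'bbc': from fail(3)=1 chase 'c': 1 ⇒ 2;  out=∅∪out(2)={0,5}
  fail(8) 'aca': from fail(7)=11 chase 'a': 11→0 ⇒ 6;  out=∅∪out(6)=∅
  fail(13) 'ccc': from fail(12)=11 chase 'c': 11 ⇒ 12;  out=∅∪out(12)={5}
  fail(5) 'bbca': from fail(4)=2 chase 'a': 2→11→0 ⇒ 6;  out={1}∪out(6)={1}
  fail(9) 'acac': from fail(8)=6 chase 'c': 6 ⇒ 7;  out=∅∪out(7)={5}
  fail(14) 'cccb': from fail(13)=12 chase 'b': 12→11→0 ⇒ 1;  out={3}∪out(1)={3}
  fail(10) 'acaca': from fail(9)=7 chase 'a': 7 ⇒ 8;  out={2}∪out(8)={2}

Text stream:
i=0 'b': node 0→1
i=1 'a': node 1→6 (via fail)
i=2 'b': node 6→15  emit P4@[1:2]
i=3 'b': node 15→3 (via fail)
i=4 'c': node 3→4  emit P0@[3:4],P5@[4:4]
i=5 'a': node 4→5  emit P1@[2:5]
i=6 'b': node 5→15 (via fail)  emit P4@[5:6]
i=7 'a': node 15→6 (via fail)
i=8 'b': node 6→15  emit P4@[7:8]
i=9 'b': node 15→3 (via fail)
i=10 'c': node 3→4  emit P0@[9:10],P5@[10:10]
i=11 'a': node 4→5  emit P1@[8:11]
i=12 'b': node 5→15 (via fail)  emit P4@[11:12]
i=13 'c': node 15→2 (via fail)  emit P0@[12:13],P5@[13:13]
i=14 'c': node 2→12 (via fail)  emit P5@[14:14]
i=15 'c': node 12→13  emit P5@[15:15]
i=16 'b': node 13→14  emit P3@[13:16]
i=17 'b': node 14→3 (via fail)
i=18 'b': node 3→3 (via fail)
i=19 'c': node 3→4  emit P0@[18:19],P5@[19:19]
i=20 'b': node 4→1 (via fail)
i=21 'b': node 1→3
i=22 'c': node 3→4  emit P0@[21:22],P5@[22:22]
i=23 'a': node 4→5  emit P1@[20:23]
i=24 'a': node 5→6 (via fail)
i=25 'c': node 6→7  emit P5@[25:25]
i=26 'c': node 7→12 (via fail)  emit P5@[26:26]
i=27 'a': node 12→6 (via fail)
i=28 'c': node 6→7  emit P5@[28:28]
i=29 'a': node 7→8
i=30 'c': node 8→9  emit P5@[30:30]
i=31 'a': node 9→10  emit P2@[27:31]
i=32 'c': node 10→9 (via fail)  emit P5@[32:32]
i=33 'b': node 9→1 (via fail)
i=34 'a': node 1→6 (via fail)
i=35 'c': node 6→7  emit P5@[35:35]
i=36 'a': node 7→8
i=37 'c': node 8→9  emit P5@[37:37]
i=38 'a': node 9→10  emit P2@[34:38]
i=39 'a': node 10→6 (via fail)
i=40 'c': node 6→7  emit P5@[40:40]
i=41 'a': node 7→8
i=42 'a': node 8→6 (via fail)

Matches: [[2,4],[4,0],[4,5],[5,1],[6,4],[8,4],[10,0],[10,5],[11,1],[12,4],[13,0],[13,5],[14,5],[15,5],[16,3],[19,0],[19,5],[22,0],[22,5],[23,1],[25,5],[26,5],[28,5],[30,5],[31,2],[32,5],[35,5],[37,5],[38,2],[40,5]]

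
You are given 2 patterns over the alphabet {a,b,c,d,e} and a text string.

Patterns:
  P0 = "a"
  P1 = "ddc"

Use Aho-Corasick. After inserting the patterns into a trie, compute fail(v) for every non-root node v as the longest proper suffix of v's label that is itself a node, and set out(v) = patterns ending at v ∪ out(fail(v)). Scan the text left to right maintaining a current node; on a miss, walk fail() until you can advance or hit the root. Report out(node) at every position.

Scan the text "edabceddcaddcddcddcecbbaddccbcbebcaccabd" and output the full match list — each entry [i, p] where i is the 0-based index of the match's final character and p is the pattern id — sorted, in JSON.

Build:
Trie nodes:
  0='ε' goto a→1 d→2
  1='a' goto ·  ←P0
  2='d' goto d→3
  3='dd' goto c→4
  4='ddc' goto ·  ←P1

BFS fail/out derivation:
  fail(1) 'a': from fail(0)=0 chase 'a': 0 ⇒ 0;  out={0}∪out(0)={0}
  fail(2) 'd': from fail(0)=0 chase 'd': 0 ⇒ 0;  out=∅∪out(0)=∅
  fail(3) 'dd': from fail(2)=0 chase 'd': 0 ⇒ 2;  out=∅∪out(2)=∅
  fail(4) 'ddc': from fail(3)=2 chase 'c': 2→0 ⇒ 0;  out={1}∪out(0)={1}

Scan:
i=0 'e': node 0→0
i=1 'd': node 0→2
i=2 'a': node 2→1 (fail-walked)  ** P0@[2:2]
i=3 'b': node 1→0 (fail-walked)
i=4 'c': node 0→0
i=5 'e': node 0→0
i=6 'd': node 0→2
i=7 'd': node 2→3
i=8 'c': node 3→4  ** P1@[6:8]
i=9 'a': node 4→1 (fail-walked)  ** P0@[9:9]
i=10 'd': node 1→2 (fail-walked)
i=11 'd': node 2→3
i=12 'c': node 3→4  ** P1@[10:12]
i=13 'd': node 4→2 (fail-walked)
i=14 'd': node 2→3
i=15 'c': node 3→4  ** P1@[13:15]
i=16 'd': node 4→2 (fail-walked)
i=17 'd': node 2→3
i=18 'c': node 3→4  ** P1@[16:18]
i=19 'e': node 4→0 (fail-walked)
i=20 'c': node 0→0
i=21 'b': node 0→0
i=22 'b': node 0→0
i=23 'a': node 0→1  ** P0@[23:23]
i=24 'd': node 1→2 (fail-walked)
i=25 'd': node 2→3
i=26 'c': node 3→4  ** P1@[24:26]
i=27 'c': node 4→0 (fail-walked)
i=28 'b': node 0→0
i=29 'c': node 0→0
i=30 'b': node 0→0
i=31 'e': node 0→0
i=32 'b': node 0→0
i=33 'c': node 0→0
i=34 'a': node 0→1  ** P0@[34:34]
i=35 'c': node 1→0 (fail-walked)
i=36 'c': node 0→0
i=37 'a': node 0→1  ** P0@[37:37]
i=38 'b': node 1→0 (fail-walked)
i=39 'd': node 0→2

Matches: [[2,0],[8,1],[9,0],[12,1],[15,1],[18,1],[23,0],[26,1],[34,0],[37,0]]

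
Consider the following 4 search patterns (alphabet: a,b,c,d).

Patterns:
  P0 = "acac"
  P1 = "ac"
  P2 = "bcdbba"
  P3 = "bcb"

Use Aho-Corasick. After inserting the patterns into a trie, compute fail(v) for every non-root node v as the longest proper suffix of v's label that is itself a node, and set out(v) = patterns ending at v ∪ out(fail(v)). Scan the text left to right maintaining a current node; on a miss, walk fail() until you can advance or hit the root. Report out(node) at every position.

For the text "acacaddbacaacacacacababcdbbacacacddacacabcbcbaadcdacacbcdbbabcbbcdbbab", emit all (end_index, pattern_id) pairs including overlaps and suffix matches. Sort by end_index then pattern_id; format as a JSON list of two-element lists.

Build:
Trie (insert patterns):
  n0 'ε': a→1 b→5
  n1 'a': c→2
  n2 'ac': a→3  ←P1
  n3 'aca': c→4
  n4 'acac': ·  ←P0
  n5 'b': c→6
  n6 'bc': b→11 d→7
  n7 'bcd': b→8
  n8 'bcdb': b→9
  n9 'bcdbb': a→10
  n10 'bcdbba': ·  ←P2
  n11 'bcb': ·  ←P3

BFS fail/out derivation:
  fail(1) 'a': from fail(0)=0 chase 'a': 0 ⇒ 0;  out=∅∪out(0)=∅
  fail(5) 'b': from fail(0)=0 chase 'b': 0 ⇒ 0;  out=∅∪out(0)=∅
  fail(2) 'ac': from fail(1)=0 chase 'c': 0 ⇒ 0;  out={1}∪out(0)={1}
  fail(6) 'bc': from fail(5)=0 chase 'c': 0 ⇒ 0;  out=∅∪out(0)=∅
  fail(3) 'aca': from fail(2)=0 chase 'a': 0 ⇒ 1;  out=∅∪out(1)=∅
  fail(7) 'bcd': from fail(6)=0 chase 'd': 0 ⇒ 0;  out=∅∪out(0)=∅
  fail(11) 'bcb': from fail(6)=0 chase 'b': 0 ⇒ 5;  out={3}∪out(5)={3}
  fail(4) 'acac': from fail(3)=1 chase 'c': 1 ⇒ 2;  out={0}∪out(2)={0,1}
  fail(8) 'bcdb': from fail(7)=0 chase 'b': 0 ⇒ 5;  out=∅∪out(5)=∅
  fail(9) 'bcdbb': from fail(8)=5 chase 'b': 5→0 ⇒ 5;  out=∅∪out(5)=∅
  fail(10) 'bcdbba': from fail(9)=5 chase 'a': 5→0 ⇒ 1;  out={2}∪out(1)={2}

Scan:
i=0 'a': node 0→1
i=1 'c': node 1→2  ** P1@[0:1]
i=2 'a': node 2→3
i=3 'c': node 3→4  ** P0@[0:3],P1@[2:3]
i=4 'a': node 4→3 (via fail)
i=5 'd': node 3→0 (via fail)
i=6 'd': node 0→0
i=7 'b': node 0→5
i=8 'a': node 5→1 (via fail)
i=9 'c': node 1→2  ** P1@[8:9]
i=10 'a': node 2→3
i=11 'a': node 3→1 (via fail)
i=12 'c': node 1→2  ** P1@[11:12]
i=13 'a': node 2→3
i=14 'c': node 3→4  ** P0@[11:14],P1@[13:14]
i=15 'a': node 4→3 (via fail)
i=16 'c': node 3→4  ** P0@[13:16],P1@[15:16]
i=17 'a': node 4→3 (via fail)
i=18 'c': node 3→4  ** P0@[15:18],P1@[17:18]
i=19 'a': node 4→3 (via fail)
i=20 'b': node 3→5 (via fail)
i=21 'a': node 5→1 (via fail)
i=22 'b': node 1→5 (via fail)
i=23 'c': node 5→6
i=24 'd': node 6→7
i=25 'b': node 7→8
i=26 'b': node 8→9
i=27 'a': node 9→10  ** P2@[22:27]
i=28 'c': node 10→2 (via fail)  ** P1@[27:28]
i=29 'a': node 2→3
i=30 'c': node 3→4  ** P0@[27:30],P1@[29:30]
i=31 'a': node 4→3 (via fail)
i=32 'c': node 3→4  ** P0@[29:32],P1@[31:32]
i=33 'd': node 4→0 (via fail)
i=34 'd': node 0→0
i=35 'a': node 0→1
i=36 'c': node 1→2  ** P1@[35:36]
i=37 'a': node 2→3
i=38 'c': node 3→4  ** P0@[35:38],P1@[37:38]
i=39 'a': node 4→3 (via fail)
i=40 'b': node 3→5 (via fail)
i=41 'c': node 5→6
i=42 'b': node 6→11  ** P3@[40:42]
i=43 'c': node 11→6 (via fail)
i=44 'b': node 6→11  ** P3@[42:44]
i=45 'a': node 11→1 (via fail)
i=46 'a': node 1→1 (via fail)
i=47 'd': node 1→0 (via fail)
i=48 'c': node 0→0
i=49 'd': node 0→0
i=50 'a': node 0→1
i=51 'c': node 1→2  ** P1@[50:51]
i=52 'a': node 2→3
i=53 'c': node 3→4  ** P0@[50:53],P1@[52:53]
i=54 'b': node 4→5 (via fail)
i=55 'c': node 5→6
i=56 'd': node 6→7
i=57 'b': node 7→8
i=58 'b': node 8→9
i=59 'a': node 9→10  ** P2@[54:59]
i=60 'b': node 10→5 (via fail)
i=61 'c': node 5→6
i=62 'b': node 6→11  ** P3@[60:62]
i=63 'b': node 11→5 (via fail)
i=64 'c': node 5→6
i=65 'd': node 6→7
i=66 'b': node 7→8
i=67 'b': node 8→9
i=68 'a': node 9→10  ** P2@[63:68]
i=69 'b': node 10→5 (via fail)

All matches (sorted): [[1,1],[3,0],[3,1],[9,1],[12,1],[14,0],[14,1],[16,0],[16,1],[18,0],[18,1],[27,2],[28,1],[30,0],[30,1],[32,0],[32,1],[36,1],[38,0],[38,1],[42,3],[44,3],[51,1],[53,0],[53,1],[59,2],[62,3],[68,2]]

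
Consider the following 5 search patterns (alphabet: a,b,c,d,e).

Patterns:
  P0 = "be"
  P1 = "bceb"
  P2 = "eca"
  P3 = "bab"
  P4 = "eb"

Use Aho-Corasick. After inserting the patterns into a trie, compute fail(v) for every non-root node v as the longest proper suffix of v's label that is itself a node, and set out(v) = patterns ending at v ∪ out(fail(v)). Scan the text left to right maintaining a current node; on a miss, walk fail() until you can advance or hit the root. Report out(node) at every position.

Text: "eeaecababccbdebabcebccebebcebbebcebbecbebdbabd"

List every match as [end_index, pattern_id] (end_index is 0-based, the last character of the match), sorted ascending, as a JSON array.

Construct AC machine:
Trie nodes:
  0='ε' goto b→1 e→6
  1='b' goto a→9 c→3 e→2
  2='be' goto ·  ←P0
  3='bc' goto e→4
  4='bce' goto b→5
  5='bceb' goto ·  ←P1
  6='e' goto b→11 c→7
  7='ec' goto a→8
  8='eca' goto ·  ←P2
  9='ba' goto b→10
  10='bab' goto ·  ←P3
  11='eb' goto ·  ←P4

BFS fail/out derivation:
  n1('b'): parent n0 fail=0; on 'b' 0 → fail=0;  out ∅∪∅=∅
  n6('e'): parent n0 fail=0; on 'e' 0 → fail=0;  out ∅∪∅=∅
  n2('be'): parent n1 fail=0; on 'e' 0 → fail=6;  out {0}∪∅={0}
  n3('bc'): parent n1 fail=0; on 'c' 0 → fail=0;  out ∅∪∅=∅
  n7('ec'): parent n6 fail=0; on 'c' 0 → fail=0;  out ∅∪∅=∅
  n9('ba'): parent n1 fail=0; on 'a' 0 → fail=0;  out ∅∪∅=∅
  n11('eb'): parent n6 fail=0; on 'b' 0 → fail=1;  out {4}∪∅={4}
  n4('bce'): parent n3 fail=0; on 'e' 0 → fail=6;  out ∅∪∅=∅
  n8('eca'): parent n7 fail=0; on 'a' 0 → fail=0;  out {2}∪∅={2}
  n10('bab'): parent n9 fail=0; on 'b' 0 → fail=1;  out {3}∪∅={3}
  n5('bceb'): parent n4 fail=6; on 'b' 6 → fail=11;  out {1}∪{4}={1,4}

Run:
pos 0 'e': at 6
pos 1 'e': at 6 (fail-walked)
pos 2 'a': at 0 (fail-walked)
pos 3 'e': at 6
pos 4 'c': at 7
pos 5 'a': at 8  → match P2@[3:5]
pos 6 'b': at 1 (fail-walked)
pos 7 'a': at 9
pos 8 'b': at 10  → match P3@[6:8]
pos 9 'c': at 3 (fail-walked)
pos 10 'c': at 0 (fail-walked)
pos 11 'b': at 1
pos 12 'd': at 0 (fail-walked)
pos 13 'e': at 6
pos 14 'b': at 11  → match P4@[13:14]
pos 15 'a': at 9 (fail-walked)
pos 16 'b': at 10  → match P3@[14:16]
pos 17 'c': at 3 (fail-walked)
pos 18 'e': at 4
pos 19 'b': at 5  → match P1@[16:19],P4@[18:19]
pos 20 'c': at 3 (fail-walked)
pos 21 'c': at 0 (fail-walked)
pos 22 'e': at 6
pos 23 'b': at 11  → match P4@[22:23]
pos 24 'e': at 2 (fail-walked)  → match P0@[23:24]
pos 25 'b': at 11 (fail-walked)  → match P4@[24:25]
pos 26 'c': at 3 (fail-walked)
pos 27 'e': at 4
pos 28 'b': at 5  → match P1@[25:28],P4@[27:28]
pos 29 'b': at 1 (fail-walked)
pos 30 'e': at 2  → match P0@[29:30]
pos 31 'b': at 11 (fail-walked)  → match P4@[30:31]
pos 32 'c': at 3 (fail-walked)
pos 33 'e': at 4
pos 34 'b': at 5  → match P1@[31:34],P4@[33:34]
pos 35 'b': at 1 (fail-walked)
pos 36 'e': at 2  → match P0@[35:36]
pos 37 'c': at 7 (fail-walked)
pos 38 'b': at 1 (fail-walked)
pos 39 'e': at 2  → match P0@[38:39]
pos 40 'b': at 11 (fail-walked)  → match P4@[39:40]
pos 41 'd': at 0 (fail-walked)
pos 42 'b': at 1
pos 43 'a': at 9
pos 44 'b': at 10  → match P3@[42:44]
pos 45 'd': at 0 (fail-walked)

Result: [[5,2],[8,3],[14,4],[16,3],[19,1],[19,4],[23,4],[24,0],[25,4],[28,1],[28,4],[30,0],[31,4],[34,1],[34,4],[36,0],[39,0],[40,4],[44,3]]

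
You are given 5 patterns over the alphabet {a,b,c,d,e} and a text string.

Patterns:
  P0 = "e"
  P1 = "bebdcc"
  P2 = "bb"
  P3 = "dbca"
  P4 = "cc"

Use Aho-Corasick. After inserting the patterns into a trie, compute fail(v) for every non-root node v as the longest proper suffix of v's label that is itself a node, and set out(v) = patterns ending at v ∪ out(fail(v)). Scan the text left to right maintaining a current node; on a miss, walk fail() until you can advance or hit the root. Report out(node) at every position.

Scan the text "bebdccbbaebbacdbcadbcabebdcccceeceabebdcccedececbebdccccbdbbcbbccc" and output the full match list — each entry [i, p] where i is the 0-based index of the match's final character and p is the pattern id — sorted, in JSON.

Build automaton:
Trie nodes:
  0='ε' goto b→2 c→13 d→9 e→1
  1='e' goto ·  [P0 ends]
  2='b' goto b→8 e→3
  3='be' goto b→4
  4='beb' goto d→5
  5='bebd' goto c→6
  6='bebdc' goto c→7
  7='bebdcc' goto ·  [P1 ends]
  8='bb' goto ·  [P2 ends]
  9='d' goto b→10
  10='db' goto c→11
  11='dbc' goto a→12
  12='dbca' goto ·  [P3 ends]
  13='c' goto c→14
  14='cc' goto ·  [P4 ends]

BFS fail/out derivation:
  n1('e'): parent n0 fail=0; on 'e' 0 → fail=0;  out {0}∪∅={0}
  n2('b'): parent n0 fail=0; on 'b' 0 → fail=0;  out ∅∪∅=∅
  n9('d'): parent n0 fail=0; on 'd' 0 → fail=0;  out ∅∪∅=∅
  n13('c'): parent n0 fail=0; on 'c' 0 → fail=0;  out ∅∪∅=∅
  n3('be'): parent n2 fail=0; on 'e' 0 → fail=1;  out ∅∪{0}={0}
  n8('bb'): parent n2 fail=0; on 'b' 0 → fail=2;  out {2}∪∅={2}
  n10('db'): parent n9 fail=0; on 'b' 0 → fail=2;  out ∅∪∅=∅
  n14('cc'): parent n13 fail=0; on 'c' 0 → fail=13;  out {4}∪∅={4}
  n4('beb'): parent n3 fail=1; on 'b' 1→0 → fail=2;  out ∅∪∅=∅
  n11('dbc'): parent n10 fail=2; on 'c' 2→0 → fail=13;  out ∅∪∅=∅
  n5('bebd'): parent n4 fail=2; on 'd' 2→0 → fail=9;  out ∅∪∅=∅
  n12('dbca'): parent n11 fail=13; on 'a' 13→0 → fail=0;  out {3}∪∅={3}
  n6('bebdc'): parent n5 fail=9; on 'c' 9→0 → fail=13;  out ∅∪∅=∅
  n7('bebdcc'): parent n6 fail=13; on 'c' 13 → fail=14;  out {1}∪{4}={1,4}

Run:
i=0 'b': node 0→2
i=1 'e': node 2→3  ** P0@[1:1]
i=2 'b': node 3→4
i=3 'd': node 4→5
i=4 'c': node 5→6
i=5 'c': node 6→7  ** P1@[0:5],P4@[4:5]
i=6 'b': node 7→2 (via fail)
i=7 'b': node 2→8  ** P2@[6:7]
i=8 'a': node 8→0 (via fail)
i=9 'e': node 0→1  ** P0@[9:9]
i=10 'b': node 1→2 (via fail)
i=11 'b': node 2→8  ** P2@[10:11]
i=12 'a': node 8→0 (via fail)
i=13 'c': node 0→13
i=14 'd': node 13→9 (via fail)
i=15 'b': node 9→10
i=16 'c': node 10→11
i=17 'a': node 11→12  ** P3@[14:17]
i=18 'd': node 12→9 (via fail)
i=19 'b': node 9→10
i=20 'c': node 10→11
i=21 'a': node 11→12  ** P3@[18:21]
i=22 'b': node 12→2 (via fail)
i=23 'e': node 2→3  ** P0@[23:23]
i=24 'b': node 3→4
i=25 'd': node 4→5
i=26 'c': node 5→6
i=27 'c': node 6→7  ** P1@[22:27],P4@[26:27]
i=28 'c': node 7→14 (via fail)  ** P4@[27:28]
i=29 'c': node 14→14 (via fail)  ** P4@[28:29]
i=30 'e': node 14→1 (via fail)  ** P0@[30:30]
i=31 'e': node 1→1 (via fail)  ** P0@[31:31]
i=32 'c': node 1→13 (via fail)
i=33 'e': node 13→1 (via fail)  ** P0@[33:33]
i=34 'a': node 1→0 (via fail)
i=35 'b': node 0→2
i=36 'e': node 2→3  ** P0@[36:36]
i=37 'b': node 3→4
i=38 'd': node 4→5
i=39 'c': node 5→6
i=40 'c': node 6→7  ** P1@[35:40],P4@[39:40]
i=41 'c': node 7→14 (via fail)  ** P4@[40:41]
i=42 'e': node 14→1 (via fail)  ** P0@[42:42]
i=43 'd': node 1→9 (via fail)
i=44 'e': node 9→1 (via fail)  ** P0@[44:44]
i=45 'c': node 1→13 (via fail)
i=46 'e': node 13→1 (via fail)  ** P0@[46:46]
i=47 'c': node 1→13 (via fail)
i=48 'b': node 13→2 (via fail)
i=49 'e': node 2→3  ** P0@[49:49]
i=50 'b': node 3→4
i=51 'd': node 4→5
i=52 'c': node 5→6
i=53 'c': node 6→7  ** P1@[48:53],P4@[52:53]
i=54 'c': node 7→14 (via fail)  ** P4@[53:54]
i=55 'c': node 14→14 (via fail)  ** P4@[54:55]
i=56 'b': node 14→2 (via fail)
i=57 'd': node 2→9 (via fail)
i=58 'b': node 9→10
i=59 'b': node 10→8 (via fail)  ** P2@[58:59]
i=60 'c': node 8→13 (via fail)
i=61 'b': node 13→2 (via fail)
i=62 'b': node 2→8  ** P2@[61:62]
i=63 'c': node 8→13 (via fail)
i=64 'c': node 13→14  ** P4@[63:64]
i=65 'c': node 14→14 (via fail)  ** P4@[64:65]

Matches: [[1,0],[5,1],[5,4],[7,2],[9,0],[11,2],[17,3],[21,3],[23,0],[27,1],[27,4],[28,4],[29,4],[30,0],[31,0],[33,0],[36,0],[40,1],[40,4],[41,4],[42,0],[44,0],[46,0],[49,0],[53,1],[53,4],[54,4],[55,4],[59,2],[62,2],[64,4],[65,4]]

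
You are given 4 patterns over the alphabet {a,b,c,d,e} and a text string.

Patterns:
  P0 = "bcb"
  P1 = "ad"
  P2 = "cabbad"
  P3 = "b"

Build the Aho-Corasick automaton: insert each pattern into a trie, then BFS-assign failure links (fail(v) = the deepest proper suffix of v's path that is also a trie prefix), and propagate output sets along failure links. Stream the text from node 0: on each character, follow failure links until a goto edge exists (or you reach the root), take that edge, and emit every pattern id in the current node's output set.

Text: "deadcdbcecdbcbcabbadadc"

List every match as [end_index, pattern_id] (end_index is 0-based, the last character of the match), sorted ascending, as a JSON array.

Build:
Trie (insert patterns):
  0='ε' goto a→4 b→1 c→6
  1='b' goto c→2  [P3 ends]
  2='bc' goto b→3
  3='bcb' goto ·  [P0 ends]
  4='a' goto d→5
  5='ad' goto ·  [P1 ends]
  6='c' goto a→7
  7='ca' goto b→8
  8='cab' goto b→9
  9='cabb' goto a→10
  10='cabba' goto d→11
  11='cabbad' goto ·  [P2 ends]

Failure links (BFS by depth):
  n1('b'): parent n0 fail=0; on 'b' 0 → fail=0;  out {3}∪∅={3}
  n4('a'): parent n0 fail=0; on 'a' 0 → fail=0;  out ∅∪∅=∅
  n6('c'): parent n0 fail=0; on 'c' 0 → fail=0;  out ∅∪∅=∅
  n2('bc'): parent n1 fail=0; on 'c' 0 → fail=6;  out ∅∪∅=∅
  n5('ad'): parent n4 fail=0; on 'd' 0 → fail=0;  out {1}∪∅={1}
  n7('ca'): parent n6 fail=0; on 'a' 0 → fail=4;  out ∅∪∅=∅
  n3('bcb'): parent n2 fail=6; on 'b' 6→0 → fail=1;  out {0}∪{3}={0,3}
  n8('cab'): parent n7 fail=4; on 'b' 4→0 → fail=1;  out ∅∪{3}={3}
  n9('cabb'): parent n8 fail=1; on 'b' 1→0 → fail=1;  out ∅∪{3}={3}
  n10('cabba'): parent n9 fail=1; on 'a' 1→0 → fail=4;  out ∅∪∅=∅
  n11('cabbad'): parent n10 fail=4; on 'd' 4 → fail=5;  out {2}∪{1}={1,2}

Run:
pos 0 'd': at 0
pos 1 'e': at 0
pos 2 'a': at 4
pos 3 'd': at 5  emit P1@[2:3]
pos 4 'c': at 6 ·f
pos 5 'd': at 0 ·f
pos 6 'b': at 1  emit P3@[6:6]
pos 7 'c': at 2
pos 8 'e': at 0 ·f
pos 9 'c': at 6
pos 10 'd': at 0 ·f
pos 11 'b': at 1  emit P3@[11:11]
pos 12 'c': at 2
pos 13 'b': at 3  emit P0@[11:13],P3@[13:13]
pos 14 'c': at 2 ·f
pos 15 'a': at 7 ·f
pos 16 'b': at 8  emit P3@[16:16]
pos 17 'b': at 9  emit P3@[17:17]
pos 18 'a': at 10
pos 19 'd': at 11  emit P1@[18:19],P2@[14:19]
pos 20 'a': at 4 ·f
pos 21 'd': at 5  emit P1@[20:21]
pos 22 'c': at 6 ·f

Matches: [[3,1],[6,3],[11,3],[13,0],[13,3],[16,3],[17,3],[19,1],[19,2],[21,1]]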